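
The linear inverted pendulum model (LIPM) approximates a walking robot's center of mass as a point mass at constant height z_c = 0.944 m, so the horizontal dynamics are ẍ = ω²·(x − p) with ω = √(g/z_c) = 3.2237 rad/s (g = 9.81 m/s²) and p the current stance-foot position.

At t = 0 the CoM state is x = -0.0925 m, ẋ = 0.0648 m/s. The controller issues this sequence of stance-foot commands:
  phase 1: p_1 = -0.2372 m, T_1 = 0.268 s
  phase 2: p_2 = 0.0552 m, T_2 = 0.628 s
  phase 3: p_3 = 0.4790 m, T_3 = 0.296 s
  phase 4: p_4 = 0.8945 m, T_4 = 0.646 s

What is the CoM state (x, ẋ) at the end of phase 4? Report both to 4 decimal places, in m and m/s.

phase 1: p=-0.2372, T=0.268, ωT=0.863952, cosh=1.397005, sinh=0.975512; start (x,ẋ)=(-0.092500, 0.064800) → end (x,ẋ)=(-0.015444, 0.545572)
phase 2: p=0.0552, T=0.628, ωT=2.024484, cosh=3.852131, sinh=3.720069; start (x,ẋ)=(-0.015444, 0.545572) → end (x,ẋ)=(0.412645, 1.254421)
phase 3: p=0.4790, T=0.296, ωT=0.954215, cosh=1.490873, sinh=1.105759; start (x,ẋ)=(0.412645, 1.254421) → end (x,ẋ)=(0.810352, 1.633653)
phase 4: p=0.8945, T=0.646, ωT=2.082510, cosh=4.074602, sinh=3.949985; start (x,ẋ)=(0.810352, 1.633653) → end (x,ẋ)=(2.553336, 5.584976)

x = 2.5533, ẋ = 5.5850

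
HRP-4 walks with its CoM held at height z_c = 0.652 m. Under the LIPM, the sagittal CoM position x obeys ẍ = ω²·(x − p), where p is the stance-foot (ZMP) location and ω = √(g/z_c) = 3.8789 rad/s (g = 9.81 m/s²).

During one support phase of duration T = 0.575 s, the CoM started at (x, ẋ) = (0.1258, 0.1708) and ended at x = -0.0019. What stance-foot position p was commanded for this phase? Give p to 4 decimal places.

ωT = 3.8789·0.575 = 2.230367; cosh(ωT) = 4.705387, sinh(ωT) = 4.597898
x(T) = p + (x₀−p)·cosh(ωT) + (ẋ₀/ω)·sinh(ωT) ⇒ p·(1 − cosh) = x(T) − x₀·cosh − (ẋ₀/ω)·sinh
numerator   = -0.0019 − (0.1258)·4.705387 − (0.1708/3.8789)·4.597898 = -0.796297
denominator = 1 − 4.705387 = -3.705387
p = -0.796297 / -3.705387 = 0.2149

p = 0.2149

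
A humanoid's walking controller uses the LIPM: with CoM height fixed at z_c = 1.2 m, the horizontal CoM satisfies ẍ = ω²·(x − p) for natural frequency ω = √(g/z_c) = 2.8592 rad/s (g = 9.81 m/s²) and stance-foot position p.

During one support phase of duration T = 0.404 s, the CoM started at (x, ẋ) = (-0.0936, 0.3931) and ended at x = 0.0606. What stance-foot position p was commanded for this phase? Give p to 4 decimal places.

ωT = 2.8592·0.404 = 1.155117; cosh(ωT) = 1.744707, sinh(ωT) = 1.429687
x(T) = p + (x₀−p)·cosh(ωT) + (ẋ₀/ω)·sinh(ωT) ⇒ p·(1 − cosh) = x(T) − x₀·cosh − (ẋ₀/ω)·sinh
numerator   = 0.0606 − (-0.0936)·1.744707 − (0.3931/2.8592)·1.429687 = 0.027343
denominator = 1 − 1.744707 = -0.744707
p = 0.027343 / -0.744707 = -0.0367

p = -0.0367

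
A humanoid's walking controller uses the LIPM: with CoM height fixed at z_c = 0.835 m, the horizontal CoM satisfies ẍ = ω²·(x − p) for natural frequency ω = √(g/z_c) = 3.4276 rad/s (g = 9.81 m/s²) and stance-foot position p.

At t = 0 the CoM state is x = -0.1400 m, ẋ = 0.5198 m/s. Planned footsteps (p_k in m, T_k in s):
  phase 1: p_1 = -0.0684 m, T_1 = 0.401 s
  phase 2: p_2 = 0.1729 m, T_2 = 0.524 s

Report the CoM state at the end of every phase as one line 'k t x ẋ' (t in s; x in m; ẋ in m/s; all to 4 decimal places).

phase 1: p=-0.0684, T=0.401, ωT=1.374468, cosh=2.102973, sinh=1.849999; start (x,ẋ)=(-0.140000, 0.519800) → end (x,ẋ)=(0.061582, 0.639106)
phase 2: p=0.1729, T=0.524, ωT=1.796062, cosh=3.095912, sinh=2.929961; start (x,ẋ)=(0.061582, 0.639106) → end (x,ẋ)=(0.374585, 0.860677)

1 0.4010 0.0616 0.6391
2 0.9250 0.3746 0.8607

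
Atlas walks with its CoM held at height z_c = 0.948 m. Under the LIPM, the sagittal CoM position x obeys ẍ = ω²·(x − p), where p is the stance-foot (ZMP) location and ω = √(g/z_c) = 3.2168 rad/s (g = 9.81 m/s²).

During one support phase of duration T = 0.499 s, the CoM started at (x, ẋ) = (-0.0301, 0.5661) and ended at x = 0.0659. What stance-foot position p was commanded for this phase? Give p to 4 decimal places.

p = 0.1740

ωT = 3.2168·0.499 = 1.605183; cosh(ωT) = 2.589812, sinh(ωT) = 2.388959
x(T) = p + (x₀−p)·cosh(ωT) + (ẋ₀/ω)·sinh(ωT) ⇒ p·(1 − cosh) = x(T) − x₀·cosh − (ẋ₀/ω)·sinh
numerator   = 0.0659 − (-0.0301)·2.589812 − (0.5661/3.2168)·2.388959 = -0.276561
denominator = 1 − 2.589812 = -1.589812
p = -0.276561 / -1.589812 = 0.1740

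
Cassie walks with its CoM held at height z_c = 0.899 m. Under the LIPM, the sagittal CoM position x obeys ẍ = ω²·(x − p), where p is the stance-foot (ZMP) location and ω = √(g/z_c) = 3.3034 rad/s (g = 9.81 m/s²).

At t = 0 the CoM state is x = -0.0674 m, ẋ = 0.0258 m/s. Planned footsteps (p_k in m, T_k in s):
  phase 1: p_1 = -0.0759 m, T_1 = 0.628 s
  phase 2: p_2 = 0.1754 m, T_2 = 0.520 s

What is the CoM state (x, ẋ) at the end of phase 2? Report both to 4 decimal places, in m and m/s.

phase 1: p=-0.0759, T=0.628, ωT=2.074535, cosh=4.043230, sinh=3.917615; start (x,ẋ)=(-0.067400, 0.025800) → end (x,ẋ)=(-0.010935, 0.214318)
phase 2: p=0.1754, T=0.520, ωT=1.717768, cosh=2.875772, sinh=2.696306; start (x,ẋ)=(-0.010935, 0.214318) → end (x,ẋ)=(-0.185528, -1.043357)

x = -0.1855, ẋ = -1.0434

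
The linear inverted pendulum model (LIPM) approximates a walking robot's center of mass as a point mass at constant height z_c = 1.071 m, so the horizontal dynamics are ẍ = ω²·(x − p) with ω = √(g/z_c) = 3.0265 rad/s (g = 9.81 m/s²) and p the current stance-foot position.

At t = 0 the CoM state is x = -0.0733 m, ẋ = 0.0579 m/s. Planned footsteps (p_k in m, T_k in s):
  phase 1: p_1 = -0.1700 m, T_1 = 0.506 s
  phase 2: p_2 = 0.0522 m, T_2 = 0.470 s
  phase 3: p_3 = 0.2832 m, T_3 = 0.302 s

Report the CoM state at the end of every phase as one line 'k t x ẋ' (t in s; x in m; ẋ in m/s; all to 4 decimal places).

phase 1: p=-0.1700, T=0.506, ωT=1.531409, cosh=2.420460, sinh=2.204229; start (x,ẋ)=(-0.073300, 0.057900) → end (x,ẋ)=(0.106228, 0.785240)
phase 2: p=0.0522, T=0.470, ωT=1.422455, cosh=2.194205, sinh=1.953084; start (x,ẋ)=(0.106228, 0.785240) → end (x,ẋ)=(0.677485, 2.042335)
phase 3: p=0.2832, T=0.302, ωT=0.914003, cosh=1.447602, sinh=1.046686; start (x,ẋ)=(0.677485, 2.042335) → end (x,ẋ)=(1.560289, 4.205500)

1 0.5060 0.1062 0.7852
2 0.9760 0.6775 2.0423
3 1.2780 1.5603 4.2055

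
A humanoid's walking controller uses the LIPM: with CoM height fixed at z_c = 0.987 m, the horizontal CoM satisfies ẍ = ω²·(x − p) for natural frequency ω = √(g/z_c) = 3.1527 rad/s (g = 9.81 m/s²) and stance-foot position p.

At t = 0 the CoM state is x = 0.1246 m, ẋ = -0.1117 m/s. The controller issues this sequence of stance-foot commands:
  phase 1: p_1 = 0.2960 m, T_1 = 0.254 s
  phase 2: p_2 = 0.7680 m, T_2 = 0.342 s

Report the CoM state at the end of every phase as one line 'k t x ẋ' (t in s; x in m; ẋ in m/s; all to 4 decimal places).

phase 1: p=0.2960, T=0.254, ωT=0.800786, cosh=1.338133, sinh=0.889157; start (x,ẋ)=(0.124600, -0.111700) → end (x,ẋ)=(0.035141, -0.629946)
phase 2: p=0.7680, T=0.342, ωT=1.078223, cosh=1.639826, sinh=1.299627; start (x,ẋ)=(0.035141, -0.629946) → end (x,ẋ)=(-0.693441, -4.035768)

1 0.2540 0.0351 -0.6299
2 0.5960 -0.6934 -4.0358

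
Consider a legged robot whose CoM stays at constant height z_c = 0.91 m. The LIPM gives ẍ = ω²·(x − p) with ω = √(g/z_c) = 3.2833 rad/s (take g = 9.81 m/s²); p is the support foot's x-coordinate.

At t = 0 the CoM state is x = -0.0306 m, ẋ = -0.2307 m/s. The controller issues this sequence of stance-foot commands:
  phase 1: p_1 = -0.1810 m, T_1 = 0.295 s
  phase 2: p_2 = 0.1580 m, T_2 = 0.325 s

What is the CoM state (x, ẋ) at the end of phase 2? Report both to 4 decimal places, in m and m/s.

phase 1: p=-0.1810, T=0.295, ωT=0.968573, cosh=1.506904, sinh=1.127280; start (x,ẋ)=(-0.030600, -0.230700) → end (x,ẋ)=(-0.033570, 0.209017)
phase 2: p=0.1580, T=0.325, ωT=1.067073, cosh=1.625436, sinh=1.281422; start (x,ẋ)=(-0.033570, 0.209017) → end (x,ẋ)=(-0.071808, -0.466245)

x = -0.0718, ẋ = -0.4662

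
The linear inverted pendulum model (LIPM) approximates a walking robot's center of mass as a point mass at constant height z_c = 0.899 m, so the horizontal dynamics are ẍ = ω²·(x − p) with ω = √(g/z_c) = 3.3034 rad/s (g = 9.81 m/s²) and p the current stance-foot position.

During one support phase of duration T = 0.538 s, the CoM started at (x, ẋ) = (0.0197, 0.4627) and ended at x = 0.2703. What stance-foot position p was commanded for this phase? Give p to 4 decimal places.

p = 0.0940

ωT = 3.3034·0.538 = 1.777229; cosh(ωT) = 3.041277, sinh(ωT) = 2.872171
x(T) = p + (x₀−p)·cosh(ωT) + (ẋ₀/ω)·sinh(ωT) ⇒ p·(1 − cosh) = x(T) − x₀·cosh − (ẋ₀/ω)·sinh
numerator   = 0.2703 − (0.0197)·3.041277 − (0.4627/3.3034)·2.872171 = -0.191912
denominator = 1 − 3.041277 = -2.041277
p = -0.191912 / -2.041277 = 0.0940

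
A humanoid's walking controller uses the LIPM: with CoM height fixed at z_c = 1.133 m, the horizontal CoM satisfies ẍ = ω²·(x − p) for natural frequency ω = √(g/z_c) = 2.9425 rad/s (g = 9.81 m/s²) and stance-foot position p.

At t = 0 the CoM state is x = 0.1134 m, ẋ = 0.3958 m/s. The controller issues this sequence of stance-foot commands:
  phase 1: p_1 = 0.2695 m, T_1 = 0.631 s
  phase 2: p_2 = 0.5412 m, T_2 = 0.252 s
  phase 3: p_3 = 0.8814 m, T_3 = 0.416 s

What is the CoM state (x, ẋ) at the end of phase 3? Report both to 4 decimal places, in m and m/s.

phase 1: p=0.2695, T=0.631, ωT=1.856718, cosh=3.279435, sinh=3.123250; start (x,ẋ)=(0.113400, 0.395800) → end (x,ẋ)=(0.177693, -0.136584)
phase 2: p=0.5412, T=0.252, ωT=0.741510, cosh=1.287748, sinh=0.811354; start (x,ẋ)=(0.177693, -0.136584) → end (x,ẋ)=(0.035433, -1.043726)
phase 3: p=0.8814, T=0.416, ωT=1.224080, cosh=1.847532, sinh=1.553504; start (x,ẋ)=(0.035433, -1.043726) → end (x,ẋ)=(-1.232589, -5.795387)

x = -1.2326, ẋ = -5.7954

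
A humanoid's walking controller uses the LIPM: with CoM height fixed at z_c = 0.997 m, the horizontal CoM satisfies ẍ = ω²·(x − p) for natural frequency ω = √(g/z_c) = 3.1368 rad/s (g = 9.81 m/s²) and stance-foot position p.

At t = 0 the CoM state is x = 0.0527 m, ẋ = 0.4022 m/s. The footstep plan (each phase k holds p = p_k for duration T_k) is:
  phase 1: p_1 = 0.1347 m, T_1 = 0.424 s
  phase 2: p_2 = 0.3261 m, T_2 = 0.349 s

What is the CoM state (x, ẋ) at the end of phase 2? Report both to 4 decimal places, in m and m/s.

phase 1: p=0.1347, T=0.424, ωT=1.330003, cosh=2.022766, sinh=1.758290; start (x,ẋ)=(0.052700, 0.402200) → end (x,ẋ)=(0.194281, 0.361293)
phase 2: p=0.3261, T=0.349, ωT=1.094743, cosh=1.661520, sinh=1.326895; start (x,ẋ)=(0.194281, 0.361293) → end (x,ẋ)=(0.259910, 0.051638)

x = 0.2599, ẋ = 0.0516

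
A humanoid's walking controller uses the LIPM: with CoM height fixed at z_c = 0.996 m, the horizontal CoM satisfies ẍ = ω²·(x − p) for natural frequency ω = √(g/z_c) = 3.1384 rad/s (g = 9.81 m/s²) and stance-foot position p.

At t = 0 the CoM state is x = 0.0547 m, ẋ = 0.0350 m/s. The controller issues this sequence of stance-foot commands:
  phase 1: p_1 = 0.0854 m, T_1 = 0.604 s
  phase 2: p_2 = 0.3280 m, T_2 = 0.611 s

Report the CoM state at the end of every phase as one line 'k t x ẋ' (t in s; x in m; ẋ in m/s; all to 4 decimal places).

phase 1: p=0.0854, T=0.604, ωT=1.895594, cosh=3.403364, sinh=3.253135; start (x,ẋ)=(0.054700, 0.035000) → end (x,ẋ)=(0.017196, -0.194318)
phase 2: p=0.3280, T=0.611, ωT=1.917562, cosh=3.475658, sinh=3.328694; start (x,ẋ)=(0.017196, -0.194318) → end (x,ẋ)=(-0.958348, -3.922279)

1 0.6040 0.0172 -0.1943
2 1.2150 -0.9583 -3.9223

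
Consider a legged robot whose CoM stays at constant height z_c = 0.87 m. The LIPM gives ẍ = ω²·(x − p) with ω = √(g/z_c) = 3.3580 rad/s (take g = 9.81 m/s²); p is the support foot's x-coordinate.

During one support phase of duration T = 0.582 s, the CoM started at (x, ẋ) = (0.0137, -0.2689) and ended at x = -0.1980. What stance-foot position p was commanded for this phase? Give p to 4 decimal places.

ωT = 3.3580·0.582 = 1.954356; cosh(ωT) = 3.600513, sinh(ωT) = 3.458858
x(T) = p + (x₀−p)·cosh(ωT) + (ẋ₀/ω)·sinh(ωT) ⇒ p·(1 − cosh) = x(T) − x₀·cosh − (ẋ₀/ω)·sinh
numerator   = -0.1980 − (0.0137)·3.600513 − (-0.2689/3.3580)·3.458858 = 0.029649
denominator = 1 − 3.600513 = -2.600513
p = 0.029649 / -2.600513 = -0.0114

p = -0.0114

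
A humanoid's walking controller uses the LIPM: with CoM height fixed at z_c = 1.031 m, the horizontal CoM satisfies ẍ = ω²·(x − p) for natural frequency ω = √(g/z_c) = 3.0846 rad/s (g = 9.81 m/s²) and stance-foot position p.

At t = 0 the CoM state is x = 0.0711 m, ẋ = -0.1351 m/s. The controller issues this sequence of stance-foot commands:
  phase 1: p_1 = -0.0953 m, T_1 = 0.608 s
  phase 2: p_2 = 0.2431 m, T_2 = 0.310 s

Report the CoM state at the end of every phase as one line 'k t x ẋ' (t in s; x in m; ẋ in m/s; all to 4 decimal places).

phase 1: p=-0.0953, T=0.608, ωT=1.875437, cosh=3.338478, sinh=3.185190; start (x,ẋ)=(0.071100, -0.135100) → end (x,ẋ)=(0.320717, 1.183858)
phase 2: p=0.2431, T=0.310, ωT=0.956226, cosh=1.493100, sinh=1.108759; start (x,ẋ)=(0.320717, 1.183858) → end (x,ẋ)=(0.784528, 2.033074)

1 0.6080 0.3207 1.1839
2 0.9180 0.7845 2.0331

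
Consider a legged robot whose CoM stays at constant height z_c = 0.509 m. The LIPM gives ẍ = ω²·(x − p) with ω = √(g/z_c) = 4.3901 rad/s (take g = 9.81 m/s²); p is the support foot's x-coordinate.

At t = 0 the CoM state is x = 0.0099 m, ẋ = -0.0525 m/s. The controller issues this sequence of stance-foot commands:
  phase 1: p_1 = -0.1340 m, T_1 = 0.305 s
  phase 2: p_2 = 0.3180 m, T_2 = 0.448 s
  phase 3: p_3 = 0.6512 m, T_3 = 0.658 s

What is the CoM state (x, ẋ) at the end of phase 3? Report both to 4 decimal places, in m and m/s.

phase 1: p=-0.1340, T=0.305, ωT=1.338981, cosh=2.038632, sinh=1.776520; start (x,ẋ)=(0.009900, -0.052500) → end (x,ẋ)=(0.138114, 1.015262)
phase 2: p=0.3180, T=0.448, ωT=1.966765, cosh=3.643712, sinh=3.503803; start (x,ẋ)=(0.138114, 1.015262) → end (x,ẋ)=(0.472844, 0.932312)
phase 3: p=0.6512, T=0.658, ωT=2.888686, cosh=9.012664, sinh=8.957015; start (x,ẋ)=(0.472844, 0.932312) → end (x,ẋ)=(0.945910, 1.389264)

x = 0.9459, ẋ = 1.3893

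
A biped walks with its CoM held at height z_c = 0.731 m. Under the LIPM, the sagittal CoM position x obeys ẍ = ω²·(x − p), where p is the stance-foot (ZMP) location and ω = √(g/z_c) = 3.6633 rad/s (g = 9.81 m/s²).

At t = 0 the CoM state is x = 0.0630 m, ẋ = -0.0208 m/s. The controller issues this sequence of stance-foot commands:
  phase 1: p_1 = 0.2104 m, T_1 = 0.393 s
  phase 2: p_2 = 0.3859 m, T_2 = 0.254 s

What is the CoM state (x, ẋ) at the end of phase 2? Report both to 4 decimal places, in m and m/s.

phase 1: p=0.2104, T=0.393, ωT=1.439677, cosh=2.228168, sinh=1.991164; start (x,ẋ)=(0.063000, -0.020800) → end (x,ẋ)=(-0.129338, -1.121516)
phase 2: p=0.3859, T=0.254, ωT=0.930478, cosh=1.465043, sinh=1.070678; start (x,ẋ)=(-0.129338, -1.121516) → end (x,ẋ)=(-0.696733, -3.663942)

x = -0.6967, ẋ = -3.6639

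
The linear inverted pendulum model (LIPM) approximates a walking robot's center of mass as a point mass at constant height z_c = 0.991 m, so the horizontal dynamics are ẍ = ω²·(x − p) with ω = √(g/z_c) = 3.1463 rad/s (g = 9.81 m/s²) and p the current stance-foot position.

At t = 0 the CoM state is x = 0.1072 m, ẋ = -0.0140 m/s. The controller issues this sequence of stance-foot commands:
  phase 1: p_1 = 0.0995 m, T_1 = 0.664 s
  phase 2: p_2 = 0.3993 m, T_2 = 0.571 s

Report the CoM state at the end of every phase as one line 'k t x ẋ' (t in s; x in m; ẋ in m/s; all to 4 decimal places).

phase 1: p=0.0995, T=0.664, ωT=2.089143, cosh=4.100892, sinh=3.977099; start (x,ẋ)=(0.107200, -0.014000) → end (x,ẋ)=(0.113380, 0.038939)
phase 2: p=0.3993, T=0.571, ωT=1.796537, cosh=3.097304, sinh=2.931432; start (x,ẋ)=(0.113380, 0.038939) → end (x,ẋ)=(-0.450001, -2.516481)

1 0.6640 0.1134 0.0389
2 1.2350 -0.4500 -2.5165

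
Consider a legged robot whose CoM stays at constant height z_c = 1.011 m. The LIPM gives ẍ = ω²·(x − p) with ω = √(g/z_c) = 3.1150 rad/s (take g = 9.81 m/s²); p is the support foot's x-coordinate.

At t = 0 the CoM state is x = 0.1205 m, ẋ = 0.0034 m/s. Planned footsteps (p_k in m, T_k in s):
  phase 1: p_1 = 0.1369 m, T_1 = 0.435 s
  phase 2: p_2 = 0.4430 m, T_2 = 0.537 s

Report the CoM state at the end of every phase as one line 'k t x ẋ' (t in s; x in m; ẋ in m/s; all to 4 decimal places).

1 0.4350 0.1050 -0.0854
2 0.9720 -0.5595 -2.9411

phase 1: p=0.1369, T=0.435, ωT=1.355025, cosh=2.067399, sinh=1.809459; start (x,ẋ)=(0.120500, 0.003400) → end (x,ẋ)=(0.104970, -0.085409)
phase 2: p=0.4430, T=0.537, ωT=1.672755, cosh=2.757276, sinh=2.569547; start (x,ẋ)=(0.104970, -0.085409) → end (x,ẋ)=(-0.559496, -2.941137)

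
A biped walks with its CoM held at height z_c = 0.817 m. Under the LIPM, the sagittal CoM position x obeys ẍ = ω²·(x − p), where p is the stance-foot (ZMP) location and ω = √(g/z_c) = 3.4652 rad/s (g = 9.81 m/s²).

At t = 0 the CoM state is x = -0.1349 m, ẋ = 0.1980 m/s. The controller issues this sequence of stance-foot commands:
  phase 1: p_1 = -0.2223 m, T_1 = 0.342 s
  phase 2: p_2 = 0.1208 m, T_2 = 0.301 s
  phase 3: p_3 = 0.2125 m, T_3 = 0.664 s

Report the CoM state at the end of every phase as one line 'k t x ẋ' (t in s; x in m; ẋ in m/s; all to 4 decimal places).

1 0.3420 0.0187 0.8031
2 0.6430 0.2460 0.8415
3 1.3070 1.5813 4.8160

phase 1: p=-0.2223, T=0.342, ωT=1.185098, cosh=1.788362, sinh=1.482646; start (x,ẋ)=(-0.134900, 0.198000) → end (x,ẋ)=(0.018721, 0.803128)
phase 2: p=0.1208, T=0.301, ωT=1.043025, cosh=1.595088, sinh=1.242701; start (x,ẋ)=(0.018721, 0.803128) → end (x,ẋ)=(0.245995, 0.841484)
phase 3: p=0.2125, T=0.664, ωT=2.300893, cosh=5.041630, sinh=4.941461; start (x,ẋ)=(0.245995, 0.841484) → end (x,ẋ)=(1.581345, 4.815987)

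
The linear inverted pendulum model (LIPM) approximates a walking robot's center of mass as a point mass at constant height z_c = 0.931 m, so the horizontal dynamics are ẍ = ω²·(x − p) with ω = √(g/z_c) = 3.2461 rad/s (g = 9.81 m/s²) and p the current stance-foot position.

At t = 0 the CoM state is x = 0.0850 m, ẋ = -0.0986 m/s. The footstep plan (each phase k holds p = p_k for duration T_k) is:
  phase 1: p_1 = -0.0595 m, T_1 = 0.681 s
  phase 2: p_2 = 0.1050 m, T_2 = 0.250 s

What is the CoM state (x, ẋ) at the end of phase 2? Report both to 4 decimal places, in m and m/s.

phase 1: p=-0.0595, T=0.681, ωT=2.210594, cosh=4.615385, sinh=4.505749; start (x,ẋ)=(0.085000, -0.098600) → end (x,ẋ)=(0.470561, 1.658396)
phase 2: p=0.1050, T=0.250, ωT=0.811525, cosh=1.347759, sinh=0.903579; start (x,ẋ)=(0.470561, 1.658396) → end (x,ẋ)=(1.059317, 3.307350)

x = 1.0593, ẋ = 3.3074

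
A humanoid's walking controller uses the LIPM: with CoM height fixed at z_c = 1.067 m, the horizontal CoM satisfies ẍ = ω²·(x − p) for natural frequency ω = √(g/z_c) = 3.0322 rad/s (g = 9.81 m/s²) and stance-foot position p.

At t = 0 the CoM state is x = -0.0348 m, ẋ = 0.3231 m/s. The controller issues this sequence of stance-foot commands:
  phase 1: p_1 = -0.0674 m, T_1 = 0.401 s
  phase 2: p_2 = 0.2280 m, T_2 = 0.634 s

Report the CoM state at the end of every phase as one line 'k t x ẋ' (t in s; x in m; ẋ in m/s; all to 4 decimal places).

phase 1: p=-0.0674, T=0.401, ωT=1.215912, cosh=1.834905, sinh=1.538465; start (x,ẋ)=(-0.034800, 0.323100) → end (x,ẋ)=(0.156351, 0.744935)
phase 2: p=0.2280, T=0.634, ωT=1.922415, cosh=3.491851, sinh=3.345598; start (x,ẋ)=(0.156351, 0.744935) → end (x,ẋ)=(0.799741, 1.874356)

1 0.4010 0.1564 0.7449
2 1.0350 0.7997 1.8744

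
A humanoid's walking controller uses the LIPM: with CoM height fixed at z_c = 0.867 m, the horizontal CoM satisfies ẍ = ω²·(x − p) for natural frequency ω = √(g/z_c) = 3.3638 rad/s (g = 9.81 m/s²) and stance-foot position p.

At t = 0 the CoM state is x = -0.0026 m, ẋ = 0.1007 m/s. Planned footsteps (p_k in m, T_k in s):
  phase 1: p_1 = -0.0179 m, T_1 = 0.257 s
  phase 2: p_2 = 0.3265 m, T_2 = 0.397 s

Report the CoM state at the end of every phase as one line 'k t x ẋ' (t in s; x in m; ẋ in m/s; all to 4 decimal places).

phase 1: p=-0.0179, T=0.257, ωT=0.864497, cosh=1.397537, sinh=0.976274; start (x,ẋ)=(-0.002600, 0.100700) → end (x,ẋ)=(0.032708, 0.190977)
phase 2: p=0.3265, T=0.397, ωT=1.335429, cosh=2.032335, sinh=1.769290; start (x,ẋ)=(0.032708, 0.190977) → end (x,ẋ)=(-0.170133, -1.360382)

1 0.2570 0.0327 0.1910
2 0.6540 -0.1701 -1.3604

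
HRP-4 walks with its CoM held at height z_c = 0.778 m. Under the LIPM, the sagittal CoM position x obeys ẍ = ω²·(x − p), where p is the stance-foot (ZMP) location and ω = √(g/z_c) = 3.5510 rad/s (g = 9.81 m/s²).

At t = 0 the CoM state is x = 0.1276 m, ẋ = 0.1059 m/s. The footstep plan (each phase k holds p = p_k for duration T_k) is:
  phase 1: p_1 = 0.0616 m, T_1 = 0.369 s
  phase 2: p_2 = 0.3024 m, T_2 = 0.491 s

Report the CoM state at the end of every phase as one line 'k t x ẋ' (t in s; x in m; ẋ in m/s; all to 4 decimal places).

1 0.3690 0.2441 0.6134
2 0.8600 0.6094 1.2336

phase 1: p=0.0616, T=0.369, ωT=1.310319, cosh=1.988545, sinh=1.718811; start (x,ẋ)=(0.127600, 0.105900) → end (x,ẋ)=(0.244103, 0.613418)
phase 2: p=0.3024, T=0.491, ωT=1.743541, cosh=2.946227, sinh=2.771327; start (x,ẋ)=(0.244103, 0.613418) → end (x,ẋ)=(0.609378, 1.233572)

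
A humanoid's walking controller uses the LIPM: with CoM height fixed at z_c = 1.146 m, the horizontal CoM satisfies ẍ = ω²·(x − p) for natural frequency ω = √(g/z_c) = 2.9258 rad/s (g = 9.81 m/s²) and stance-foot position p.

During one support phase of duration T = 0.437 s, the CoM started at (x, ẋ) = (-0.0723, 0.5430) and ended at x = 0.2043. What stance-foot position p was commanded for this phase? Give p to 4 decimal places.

ωT = 2.9258·0.437 = 1.278575; cosh(ωT) = 1.934975, sinh(ωT) = 1.656541
x(T) = p + (x₀−p)·cosh(ωT) + (ẋ₀/ω)·sinh(ωT) ⇒ p·(1 − cosh) = x(T) − x₀·cosh − (ẋ₀/ω)·sinh
numerator   = 0.2043 − (-0.0723)·1.934975 − (0.5430/2.9258)·1.656541 = 0.036761
denominator = 1 − 1.934975 = -0.934975
p = 0.036761 / -0.934975 = -0.0393

p = -0.0393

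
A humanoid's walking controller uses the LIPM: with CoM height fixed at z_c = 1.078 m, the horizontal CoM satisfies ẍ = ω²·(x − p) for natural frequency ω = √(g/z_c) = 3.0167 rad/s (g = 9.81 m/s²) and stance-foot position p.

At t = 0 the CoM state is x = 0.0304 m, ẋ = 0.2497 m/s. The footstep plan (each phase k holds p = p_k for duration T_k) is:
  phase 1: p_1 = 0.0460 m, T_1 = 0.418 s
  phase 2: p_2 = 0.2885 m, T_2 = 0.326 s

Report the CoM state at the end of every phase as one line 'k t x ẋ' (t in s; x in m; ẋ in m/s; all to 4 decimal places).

phase 1: p=0.0460, T=0.418, ωT=1.260981, cosh=1.906128, sinh=1.622752; start (x,ẋ)=(0.030400, 0.249700) → end (x,ẋ)=(0.150584, 0.399593)
phase 2: p=0.2885, T=0.326, ωT=0.983444, cosh=1.523835, sinh=1.149814; start (x,ẋ)=(0.150584, 0.399593) → end (x,ẋ)=(0.230643, 0.130531)

1 0.4180 0.1506 0.3996
2 0.7440 0.2306 0.1305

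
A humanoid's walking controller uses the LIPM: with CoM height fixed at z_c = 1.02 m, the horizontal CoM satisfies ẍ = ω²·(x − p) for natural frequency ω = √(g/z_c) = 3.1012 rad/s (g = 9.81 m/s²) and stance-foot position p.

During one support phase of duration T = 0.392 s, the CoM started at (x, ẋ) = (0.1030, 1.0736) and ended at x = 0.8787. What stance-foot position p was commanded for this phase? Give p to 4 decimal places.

p = -0.1885

ωT = 3.1012·0.392 = 1.215670; cosh(ωT) = 1.834533, sinh(ωT) = 1.538022
x(T) = p + (x₀−p)·cosh(ωT) + (ẋ₀/ω)·sinh(ωT) ⇒ p·(1 − cosh) = x(T) − x₀·cosh − (ẋ₀/ω)·sinh
numerator   = 0.8787 − (0.1030)·1.834533 − (1.0736/3.1012)·1.538022 = 0.157298
denominator = 1 − 1.834533 = -0.834533
p = 0.157298 / -0.834533 = -0.1885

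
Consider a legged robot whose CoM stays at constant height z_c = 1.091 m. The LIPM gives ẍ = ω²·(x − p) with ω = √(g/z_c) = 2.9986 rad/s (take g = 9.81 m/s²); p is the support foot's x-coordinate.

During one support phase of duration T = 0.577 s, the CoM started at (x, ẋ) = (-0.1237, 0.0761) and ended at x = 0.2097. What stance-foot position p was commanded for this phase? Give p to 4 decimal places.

p = -0.2620

ωT = 2.9986·0.577 = 1.730192; cosh(ωT) = 2.909494, sinh(ωT) = 2.732244
x(T) = p + (x₀−p)·cosh(ωT) + (ẋ₀/ω)·sinh(ωT) ⇒ p·(1 − cosh) = x(T) − x₀·cosh − (ẋ₀/ω)·sinh
numerator   = 0.2097 − (-0.1237)·2.909494 − (0.0761/2.9986)·2.732244 = 0.500264
denominator = 1 − 2.909494 = -1.909494
p = 0.500264 / -1.909494 = -0.2620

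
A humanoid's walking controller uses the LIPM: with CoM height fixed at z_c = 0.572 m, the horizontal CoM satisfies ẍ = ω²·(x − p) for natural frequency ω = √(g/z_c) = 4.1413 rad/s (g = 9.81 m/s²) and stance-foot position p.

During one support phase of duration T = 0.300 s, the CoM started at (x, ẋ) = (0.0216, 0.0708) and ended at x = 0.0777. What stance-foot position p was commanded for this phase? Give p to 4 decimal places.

ωT = 4.1413·0.300 = 1.242390; cosh(ωT) = 1.876288, sinh(ωT) = 1.587594
x(T) = p + (x₀−p)·cosh(ωT) + (ẋ₀/ω)·sinh(ωT) ⇒ p·(1 − cosh) = x(T) − x₀·cosh − (ẋ₀/ω)·sinh
numerator   = 0.0777 − (0.0216)·1.876288 − (0.0708/4.1413)·1.587594 = 0.010031
denominator = 1 − 1.876288 = -0.876288
p = 0.010031 / -0.876288 = -0.0114

p = -0.0114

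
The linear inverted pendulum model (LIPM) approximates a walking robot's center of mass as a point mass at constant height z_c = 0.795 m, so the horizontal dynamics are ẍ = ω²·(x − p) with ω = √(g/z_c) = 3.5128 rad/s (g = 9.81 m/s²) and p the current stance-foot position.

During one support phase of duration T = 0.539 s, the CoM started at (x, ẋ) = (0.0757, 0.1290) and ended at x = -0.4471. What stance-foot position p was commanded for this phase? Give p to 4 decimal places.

ωT = 3.5128·0.539 = 1.893399; cosh(ωT) = 3.396233, sinh(ωT) = 3.245674
x(T) = p + (x₀−p)·cosh(ωT) + (ẋ₀/ω)·sinh(ωT) ⇒ p·(1 − cosh) = x(T) − x₀·cosh − (ẋ₀/ω)·sinh
numerator   = -0.4471 − (0.0757)·3.396233 − (0.1290/3.5128)·3.245674 = -0.823385
denominator = 1 − 3.396233 = -2.396233
p = -0.823385 / -2.396233 = 0.3436

p = 0.3436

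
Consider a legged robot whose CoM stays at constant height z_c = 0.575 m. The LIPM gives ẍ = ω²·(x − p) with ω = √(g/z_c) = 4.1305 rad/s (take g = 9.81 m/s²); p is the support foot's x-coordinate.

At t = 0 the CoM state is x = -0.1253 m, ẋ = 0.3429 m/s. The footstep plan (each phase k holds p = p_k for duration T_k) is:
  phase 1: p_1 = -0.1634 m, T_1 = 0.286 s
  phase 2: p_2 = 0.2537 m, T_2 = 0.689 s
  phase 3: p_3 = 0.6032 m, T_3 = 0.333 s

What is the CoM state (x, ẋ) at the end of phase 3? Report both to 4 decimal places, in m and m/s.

phase 1: p=-0.1634, T=0.286, ωT=1.181323, cosh=1.782778, sinh=1.475905; start (x,ẋ)=(-0.125300, 0.342900) → end (x,ẋ)=(0.027048, 0.843581)
phase 2: p=0.2537, T=0.689, ωT=2.845914, cosh=8.637689, sinh=8.579608; start (x,ẋ)=(0.027048, 0.843581) → end (x,ẋ)=(0.048185, -0.745508)
phase 3: p=0.6032, T=0.333, ωT=1.375456, cosh=2.104803, sinh=1.852079; start (x,ẋ)=(0.048185, -0.745508) → end (x,ẋ)=(-0.899276, -5.815016)

x = -0.8993, ẋ = -5.8150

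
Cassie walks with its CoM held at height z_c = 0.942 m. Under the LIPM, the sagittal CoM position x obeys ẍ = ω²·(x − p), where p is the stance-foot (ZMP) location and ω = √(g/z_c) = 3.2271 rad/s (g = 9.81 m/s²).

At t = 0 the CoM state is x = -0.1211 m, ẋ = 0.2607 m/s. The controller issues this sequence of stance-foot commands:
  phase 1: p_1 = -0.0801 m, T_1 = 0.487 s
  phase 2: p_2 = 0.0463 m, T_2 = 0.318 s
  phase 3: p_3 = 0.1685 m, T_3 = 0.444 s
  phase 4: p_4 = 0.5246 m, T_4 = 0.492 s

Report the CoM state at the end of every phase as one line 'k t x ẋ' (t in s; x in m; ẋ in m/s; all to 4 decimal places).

phase 1: p=-0.0801, T=0.487, ωT=1.571598, cosh=2.511023, sinh=2.303310; start (x,ẋ)=(-0.121100, 0.260700) → end (x,ẋ)=(0.003020, 0.349870)
phase 2: p=0.0463, T=0.318, ωT=1.026218, cosh=1.574426, sinh=1.216066; start (x,ẋ)=(0.003020, 0.349870) → end (x,ẋ)=(0.110000, 0.380998)
phase 3: p=0.1685, T=0.444, ωT=1.432832, cosh=2.214592, sinh=1.975960; start (x,ẋ)=(0.110000, 0.380998) → end (x,ẋ)=(0.272233, 0.470726)
phase 4: p=0.5246, T=0.492, ωT=1.587733, cosh=2.548517, sinh=2.344129; start (x,ẋ)=(0.272233, 0.470726) → end (x,ẋ)=(0.223369, -0.709435)

1 0.4870 0.0030 0.3499
2 0.8050 0.1100 0.3810
3 1.2490 0.2722 0.4707
4 1.7410 0.2234 -0.7094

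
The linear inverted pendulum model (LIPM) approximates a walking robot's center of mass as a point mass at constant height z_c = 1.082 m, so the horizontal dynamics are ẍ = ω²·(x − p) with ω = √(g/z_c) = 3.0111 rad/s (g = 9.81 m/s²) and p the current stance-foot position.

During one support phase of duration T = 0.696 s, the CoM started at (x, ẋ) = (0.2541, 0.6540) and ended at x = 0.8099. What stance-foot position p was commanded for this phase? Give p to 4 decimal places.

ωT = 3.0111·0.696 = 2.095726; cosh(ωT) = 4.127160, sinh(ωT) = 4.004179
x(T) = p + (x₀−p)·cosh(ωT) + (ẋ₀/ω)·sinh(ωT) ⇒ p·(1 − cosh) = x(T) − x₀·cosh − (ẋ₀/ω)·sinh
numerator   = 0.8099 − (0.2541)·4.127160 − (0.6540/3.0111)·4.004179 = -1.108504
denominator = 1 − 4.127160 = -3.127160
p = -1.108504 / -3.127160 = 0.3545

p = 0.3545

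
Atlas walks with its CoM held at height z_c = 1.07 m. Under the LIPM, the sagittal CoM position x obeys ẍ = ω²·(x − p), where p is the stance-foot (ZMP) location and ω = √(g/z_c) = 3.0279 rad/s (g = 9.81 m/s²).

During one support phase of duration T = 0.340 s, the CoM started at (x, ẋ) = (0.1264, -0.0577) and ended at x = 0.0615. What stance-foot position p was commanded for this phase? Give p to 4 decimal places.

ωT = 3.0279·0.340 = 1.029486; cosh(ωT) = 1.578408, sinh(ωT) = 1.221218
x(T) = p + (x₀−p)·cosh(ωT) + (ẋ₀/ω)·sinh(ωT) ⇒ p·(1 − cosh) = x(T) − x₀·cosh − (ẋ₀/ω)·sinh
numerator   = 0.0615 − (0.1264)·1.578408 − (-0.0577/3.0279)·1.221218 = -0.114739
denominator = 1 − 1.578408 = -0.578408
p = -0.114739 / -0.578408 = 0.1984

p = 0.1984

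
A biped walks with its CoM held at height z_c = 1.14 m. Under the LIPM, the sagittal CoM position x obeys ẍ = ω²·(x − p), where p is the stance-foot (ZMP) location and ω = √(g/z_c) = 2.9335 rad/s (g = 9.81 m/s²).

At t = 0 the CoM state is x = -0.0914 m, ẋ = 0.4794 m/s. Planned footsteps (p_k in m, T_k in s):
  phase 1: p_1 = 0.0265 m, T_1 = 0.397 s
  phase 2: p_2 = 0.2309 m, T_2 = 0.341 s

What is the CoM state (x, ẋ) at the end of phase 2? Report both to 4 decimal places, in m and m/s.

phase 1: p=0.0265, T=0.397, ωT=1.164600, cosh=1.758343, sinh=1.446296; start (x,ẋ)=(-0.091400, 0.479400) → end (x,ẋ)=(0.055549, 0.342734)
phase 2: p=0.2309, T=0.341, ωT=1.000324, cosh=1.543461, sinh=1.175700; start (x,ẋ)=(0.055549, 0.342734) → end (x,ẋ)=(0.097615, -0.075775)

x = 0.0976, ẋ = -0.0758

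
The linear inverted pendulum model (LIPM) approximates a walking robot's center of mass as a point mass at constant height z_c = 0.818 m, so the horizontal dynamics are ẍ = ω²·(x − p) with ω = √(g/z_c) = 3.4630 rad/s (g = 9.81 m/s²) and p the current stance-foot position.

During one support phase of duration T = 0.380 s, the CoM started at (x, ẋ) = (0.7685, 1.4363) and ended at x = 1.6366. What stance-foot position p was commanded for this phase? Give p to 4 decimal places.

p = 0.6177

ωT = 3.4630·0.380 = 1.315940; cosh(ωT) = 1.998238, sinh(ωT) = 1.730016
x(T) = p + (x₀−p)·cosh(ωT) + (ẋ₀/ω)·sinh(ωT) ⇒ p·(1 − cosh) = x(T) − x₀·cosh − (ẋ₀/ω)·sinh
numerator   = 1.6366 − (0.7685)·1.998238 − (1.4363/3.4630)·1.730016 = -0.616580
denominator = 1 − 1.998238 = -0.998238
p = -0.616580 / -0.998238 = 0.6177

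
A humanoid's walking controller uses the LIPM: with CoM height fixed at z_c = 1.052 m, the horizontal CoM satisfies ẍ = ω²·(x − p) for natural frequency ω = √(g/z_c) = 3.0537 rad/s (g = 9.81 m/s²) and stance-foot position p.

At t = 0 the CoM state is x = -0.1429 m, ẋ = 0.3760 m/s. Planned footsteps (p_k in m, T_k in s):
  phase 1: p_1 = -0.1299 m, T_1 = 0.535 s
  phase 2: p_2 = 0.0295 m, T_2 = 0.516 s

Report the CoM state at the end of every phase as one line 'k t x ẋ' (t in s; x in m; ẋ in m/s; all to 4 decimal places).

phase 1: p=-0.1299, T=0.535, ωT=1.633730, cosh=2.659073, sinh=2.463872; start (x,ẋ)=(-0.142900, 0.376000) → end (x,ẋ)=(0.138907, 0.902000)
phase 2: p=0.0295, T=0.516, ωT=1.575709, cosh=2.520515, sinh=2.313654; start (x,ẋ)=(0.138907, 0.902000) → end (x,ẋ)=(0.988668, 3.046488)

1 0.5350 0.1389 0.9020
2 1.0510 0.9887 3.0465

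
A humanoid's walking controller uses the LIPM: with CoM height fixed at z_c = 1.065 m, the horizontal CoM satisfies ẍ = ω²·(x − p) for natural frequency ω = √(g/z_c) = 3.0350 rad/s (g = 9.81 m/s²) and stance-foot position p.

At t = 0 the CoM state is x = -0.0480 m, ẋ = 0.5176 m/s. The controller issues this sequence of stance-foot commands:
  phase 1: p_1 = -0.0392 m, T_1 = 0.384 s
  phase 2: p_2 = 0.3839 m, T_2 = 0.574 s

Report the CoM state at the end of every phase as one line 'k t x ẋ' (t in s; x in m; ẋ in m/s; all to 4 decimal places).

phase 1: p=-0.0392, T=0.384, ωT=1.165440, cosh=1.759560, sinh=1.447774; start (x,ẋ)=(-0.048000, 0.517600) → end (x,ẋ)=(0.192225, 0.872081)
phase 2: p=0.3839, T=0.574, ωT=1.742090, cosh=2.942209, sinh=2.767055; start (x,ẋ)=(0.192225, 0.872081) → end (x,ẋ)=(0.615040, 0.956152)

1 0.3840 0.1922 0.8721
2 0.9580 0.6150 0.9562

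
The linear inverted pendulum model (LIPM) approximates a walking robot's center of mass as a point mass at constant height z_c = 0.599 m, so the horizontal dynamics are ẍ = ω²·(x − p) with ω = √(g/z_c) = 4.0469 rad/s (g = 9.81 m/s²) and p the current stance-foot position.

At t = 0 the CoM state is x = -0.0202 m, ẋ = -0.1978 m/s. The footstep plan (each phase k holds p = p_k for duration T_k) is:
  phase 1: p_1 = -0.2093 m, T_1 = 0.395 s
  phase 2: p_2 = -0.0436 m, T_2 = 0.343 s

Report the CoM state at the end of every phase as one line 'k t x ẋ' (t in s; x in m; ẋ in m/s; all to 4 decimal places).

phase 1: p=-0.2093, T=0.395, ωT=1.598526, cosh=2.573964, sinh=2.371770; start (x,ẋ)=(-0.020200, -0.197800) → end (x,ẋ)=(0.161512, 1.305911)
phase 2: p=-0.0436, T=0.343, ωT=1.388087, cosh=2.128364, sinh=1.878812; start (x,ẋ)=(0.161512, 1.305911) → end (x,ẋ)=(0.999235, 4.338995)

1 0.3950 0.1615 1.3059
2 0.7380 0.9992 4.3390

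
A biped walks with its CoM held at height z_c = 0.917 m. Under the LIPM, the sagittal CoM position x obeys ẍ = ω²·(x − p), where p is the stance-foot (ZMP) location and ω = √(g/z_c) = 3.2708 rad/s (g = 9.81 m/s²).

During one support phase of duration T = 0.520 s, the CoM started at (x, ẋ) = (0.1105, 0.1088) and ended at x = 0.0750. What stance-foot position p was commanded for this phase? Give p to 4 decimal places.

ωT = 3.2708·0.520 = 1.700816; cosh(ωT) = 2.830475, sinh(ωT) = 2.647941
x(T) = p + (x₀−p)·cosh(ωT) + (ẋ₀/ω)·sinh(ωT) ⇒ p·(1 − cosh) = x(T) − x₀·cosh − (ẋ₀/ω)·sinh
numerator   = 0.0750 − (0.1105)·2.830475 − (0.1088/3.2708)·2.647941 = -0.325849
denominator = 1 − 2.830475 = -1.830475
p = -0.325849 / -1.830475 = 0.1780

p = 0.1780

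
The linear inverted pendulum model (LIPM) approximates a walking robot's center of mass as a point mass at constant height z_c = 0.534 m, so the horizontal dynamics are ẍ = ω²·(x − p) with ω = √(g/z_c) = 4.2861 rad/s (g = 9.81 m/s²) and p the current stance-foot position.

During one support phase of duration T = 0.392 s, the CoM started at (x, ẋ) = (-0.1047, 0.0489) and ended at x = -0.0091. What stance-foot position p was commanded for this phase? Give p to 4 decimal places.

ωT = 4.2861·0.392 = 1.680151; cosh(ωT) = 2.776357, sinh(ωT) = 2.590011
x(T) = p + (x₀−p)·cosh(ωT) + (ẋ₀/ω)·sinh(ωT) ⇒ p·(1 − cosh) = x(T) − x₀·cosh − (ẋ₀/ω)·sinh
numerator   = -0.0091 − (-0.1047)·2.776357 − (0.0489/4.2861)·2.590011 = 0.252035
denominator = 1 − 2.776357 = -1.776357
p = 0.252035 / -1.776357 = -0.1419

p = -0.1419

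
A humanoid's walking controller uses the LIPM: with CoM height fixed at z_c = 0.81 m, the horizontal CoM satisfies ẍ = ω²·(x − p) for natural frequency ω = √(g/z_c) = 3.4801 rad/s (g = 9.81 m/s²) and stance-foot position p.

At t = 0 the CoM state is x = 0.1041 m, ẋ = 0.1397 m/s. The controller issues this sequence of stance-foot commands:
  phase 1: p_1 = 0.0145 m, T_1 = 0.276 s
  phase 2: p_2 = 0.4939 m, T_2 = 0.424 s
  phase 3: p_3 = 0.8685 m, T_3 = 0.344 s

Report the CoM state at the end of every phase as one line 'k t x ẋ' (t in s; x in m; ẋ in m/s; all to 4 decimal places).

phase 1: p=0.0145, T=0.276, ωT=0.960508, cosh=1.497861, sinh=1.115162; start (x,ẋ)=(0.104100, 0.139700) → end (x,ẋ)=(0.193474, 0.556978)
phase 2: p=0.4939, T=0.424, ωT=1.475562, cosh=2.301072, sinh=2.072422; start (x,ẋ)=(0.193474, 0.556978) → end (x,ẋ)=(0.134281, -0.885100)
phase 3: p=0.8685, T=0.344, ωT=1.197154, cosh=1.806368, sinh=1.504315; start (x,ẋ)=(0.134281, -0.885100) → end (x,ẋ)=(-0.840364, -5.442574)

1 0.2760 0.1935 0.5570
2 0.7000 0.1343 -0.8851
3 1.0440 -0.8404 -5.4426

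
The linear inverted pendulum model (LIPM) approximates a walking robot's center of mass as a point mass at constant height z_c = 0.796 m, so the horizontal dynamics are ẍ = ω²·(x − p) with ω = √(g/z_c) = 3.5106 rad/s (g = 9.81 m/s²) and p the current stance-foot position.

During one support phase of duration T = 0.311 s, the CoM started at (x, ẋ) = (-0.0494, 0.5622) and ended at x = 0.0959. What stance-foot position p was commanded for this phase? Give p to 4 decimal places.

ωT = 3.5106·0.311 = 1.091797; cosh(ωT) = 1.657618, sinh(ωT) = 1.322005
x(T) = p + (x₀−p)·cosh(ωT) + (ẋ₀/ω)·sinh(ωT) ⇒ p·(1 − cosh) = x(T) − x₀·cosh − (ẋ₀/ω)·sinh
numerator   = 0.0959 − (-0.0494)·1.657618 − (0.5622/3.5106)·1.322005 = -0.033924
denominator = 1 − 1.657618 = -0.657618
p = -0.033924 / -0.657618 = 0.0516

p = 0.0516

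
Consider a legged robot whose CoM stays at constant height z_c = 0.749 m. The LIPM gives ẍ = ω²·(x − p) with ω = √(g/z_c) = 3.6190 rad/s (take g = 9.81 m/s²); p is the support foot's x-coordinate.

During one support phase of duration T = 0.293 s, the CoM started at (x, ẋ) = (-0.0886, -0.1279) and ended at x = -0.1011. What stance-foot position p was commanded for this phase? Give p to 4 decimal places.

ωT = 3.6190·0.293 = 1.060367; cosh(ωT) = 1.616880, sinh(ωT) = 1.270551
x(T) = p + (x₀−p)·cosh(ωT) + (ẋ₀/ω)·sinh(ωT) ⇒ p·(1 − cosh) = x(T) − x₀·cosh − (ẋ₀/ω)·sinh
numerator   = -0.1011 − (-0.0886)·1.616880 − (-0.1279/3.6190)·1.270551 = 0.087058
denominator = 1 − 1.616880 = -0.616880
p = 0.087058 / -0.616880 = -0.1411

p = -0.1411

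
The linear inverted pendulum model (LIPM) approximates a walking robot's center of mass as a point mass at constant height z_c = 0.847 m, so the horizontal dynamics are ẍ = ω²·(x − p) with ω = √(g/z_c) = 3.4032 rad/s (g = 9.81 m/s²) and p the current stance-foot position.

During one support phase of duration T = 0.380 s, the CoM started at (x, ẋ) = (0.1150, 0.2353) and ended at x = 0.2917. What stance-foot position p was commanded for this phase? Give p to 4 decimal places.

p = 0.0523

ωT = 3.4032·0.380 = 1.293216; cosh(ωT) = 1.959438, sinh(ωT) = 1.685051
x(T) = p + (x₀−p)·cosh(ωT) + (ẋ₀/ω)·sinh(ωT) ⇒ p·(1 − cosh) = x(T) − x₀·cosh − (ẋ₀/ω)·sinh
numerator   = 0.2917 − (0.1150)·1.959438 − (0.2353/3.4032)·1.685051 = -0.050141
denominator = 1 − 1.959438 = -0.959438
p = -0.050141 / -0.959438 = 0.0523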